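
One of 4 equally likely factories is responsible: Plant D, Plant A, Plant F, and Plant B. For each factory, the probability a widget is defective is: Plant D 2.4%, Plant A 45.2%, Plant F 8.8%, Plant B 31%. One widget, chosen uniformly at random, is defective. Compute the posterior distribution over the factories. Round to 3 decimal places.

Plant D 0.027, Plant A 0.517, Plant F 0.101, Plant B 0.355

Since the prior is uniform, the posterior is proportional to the likelihood:
  Plant D: 0.024
  Plant A: 0.452
  Plant F: 0.088
  Plant B: 0.31
Total = 0.874.
P(Plant D | defective) = 0.024/0.874 ≈ 0.027
P(Plant A | defective) = 0.452/0.874 ≈ 0.517
P(Plant F | defective) = 0.088/0.874 ≈ 0.101
P(Plant B | defective) = 0.31/0.874 ≈ 0.355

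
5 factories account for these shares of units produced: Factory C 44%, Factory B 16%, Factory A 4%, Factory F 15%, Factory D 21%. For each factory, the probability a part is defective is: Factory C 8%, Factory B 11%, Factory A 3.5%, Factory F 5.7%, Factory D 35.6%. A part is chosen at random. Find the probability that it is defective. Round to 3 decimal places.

0.138

Compute prior × likelihood for every hypothesis:
  Factory C: 0.44 × 0.08 = 0.0352
  Factory B: 0.16 × 0.11 = 0.0176
  Factory A: 0.04 × 0.035 = 0.0014
  Factory F: 0.15 × 0.057 = 0.00855
  Factory D: 0.21 × 0.356 = 0.07476
P(defective) = 0.0352 + 0.0176 + 0.0014 + 0.00855 + 0.07476 = 0.13751 → 0.138.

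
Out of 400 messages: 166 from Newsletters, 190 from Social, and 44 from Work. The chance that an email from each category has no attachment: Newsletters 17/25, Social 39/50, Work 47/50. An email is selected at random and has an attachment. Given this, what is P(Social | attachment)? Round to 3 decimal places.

0.428

Taking complements, P(attachment | each) = Newsletters 0.32, Social 0.22, Work 0.06.
Prior × likelihood for each hypothesis:
  Newsletters: 0.415 × 0.32 = 0.1328
  Social: 0.475 × 0.22 = 0.1045
  Work: 0.11 × 0.06 = 0.0066
Sum = 0.2439.
P(Social | evidence) = 0.1045 / 0.2439 ≈ 0.428.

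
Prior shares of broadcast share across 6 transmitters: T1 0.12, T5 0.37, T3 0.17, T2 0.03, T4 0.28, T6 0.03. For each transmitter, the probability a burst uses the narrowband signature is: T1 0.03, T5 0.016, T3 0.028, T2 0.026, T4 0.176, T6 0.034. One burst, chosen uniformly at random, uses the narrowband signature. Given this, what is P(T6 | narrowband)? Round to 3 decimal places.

0.016

Compute prior × likelihood for every hypothesis:
  T1: 0.12 × 0.03 = 0.0036
  T5: 0.37 × 0.016 = 0.00592
  T3: 0.17 × 0.028 = 0.00476
  T2: 0.03 × 0.026 = 0.00078
  T4: 0.28 × 0.176 = 0.04928
  T6: 0.03 × 0.034 = 0.00102
Sum = 0.06536.
P(T6 | evidence) = 0.00102 / 0.06536 ≈ 0.016.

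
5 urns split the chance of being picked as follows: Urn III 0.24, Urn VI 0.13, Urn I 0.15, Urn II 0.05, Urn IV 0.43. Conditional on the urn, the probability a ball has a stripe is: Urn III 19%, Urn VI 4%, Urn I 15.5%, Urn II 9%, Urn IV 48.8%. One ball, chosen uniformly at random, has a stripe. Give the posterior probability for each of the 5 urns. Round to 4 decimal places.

Urn III 0.1581, Urn VI 0.0180, Urn I 0.0806, Urn II 0.0156, Urn IV 0.7276

Prior × likelihood for each hypothesis:
  Urn III: 0.24 × 0.19 = 0.0456
  Urn VI: 0.13 × 0.04 = 0.0052
  Urn I: 0.15 × 0.155 = 0.02325
  Urn II: 0.05 × 0.09 = 0.0045
  Urn IV: 0.43 × 0.488 = 0.20984
Total = 0.28839.
P(Urn III | striped) = 0.0456/0.28839 ≈ 0.1581
P(Urn VI | striped) = 0.0052/0.28839 ≈ 0.0180
P(Urn I | striped) = 0.02325/0.28839 ≈ 0.0806
P(Urn II | striped) = 0.0045/0.28839 ≈ 0.0156
P(Urn IV | striped) = 0.20984/0.28839 ≈ 0.7276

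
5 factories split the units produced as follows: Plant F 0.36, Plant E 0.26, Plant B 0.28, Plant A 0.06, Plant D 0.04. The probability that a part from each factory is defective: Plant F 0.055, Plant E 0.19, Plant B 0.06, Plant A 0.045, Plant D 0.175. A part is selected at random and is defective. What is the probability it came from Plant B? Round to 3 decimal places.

0.176

Unnormalized posteriors (prior × likelihood):
  Plant F: 0.36 × 0.055 = 0.0198
  Plant E: 0.26 × 0.19 = 0.0494
  Plant B: 0.28 × 0.06 = 0.0168
  Plant A: 0.06 × 0.045 = 0.0027
  Plant D: 0.04 × 0.175 = 0.007
Sum = 0.0957.
P(Plant B | evidence) = 0.0168 / 0.0957 ≈ 0.176.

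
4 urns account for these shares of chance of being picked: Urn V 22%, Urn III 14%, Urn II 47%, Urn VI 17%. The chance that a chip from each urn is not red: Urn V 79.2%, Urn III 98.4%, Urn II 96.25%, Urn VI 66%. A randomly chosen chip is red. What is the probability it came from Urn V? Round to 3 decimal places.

Taking complements, P(red | each) = Urn V 0.208, Urn III 0.016, Urn II 0.0375, Urn VI 0.34.
Compute prior × likelihood for every hypothesis:
  Urn V: 0.22 × 0.208 = 0.04576
  Urn III: 0.14 × 0.016 = 0.00224
  Urn II: 0.47 × 0.0375 = 0.017625
  Urn VI: 0.17 × 0.34 = 0.0578
Sum = 0.123425.
P(Urn V | evidence) = 0.04576 / 0.123425 ≈ 0.371.

0.371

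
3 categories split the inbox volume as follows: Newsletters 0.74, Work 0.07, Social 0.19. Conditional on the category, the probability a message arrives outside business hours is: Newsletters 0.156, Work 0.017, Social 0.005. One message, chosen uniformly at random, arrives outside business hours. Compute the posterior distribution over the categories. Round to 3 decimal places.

By Bayes' rule, posterior ∝ prior × likelihood:
  Newsletters: 0.74 × 0.156 = 0.11544
  Work: 0.07 × 0.017 = 0.00119
  Social: 0.19 × 0.005 = 0.00095
Sum = 0.11758.
P(Newsletters | off-hours) = 0.11544/0.11758 ≈ 0.982
P(Work | off-hours) = 0.00119/0.11758 ≈ 0.010
P(Social | off-hours) = 0.00095/0.11758 ≈ 0.008

Newsletters 0.982, Work 0.010, Social 0.008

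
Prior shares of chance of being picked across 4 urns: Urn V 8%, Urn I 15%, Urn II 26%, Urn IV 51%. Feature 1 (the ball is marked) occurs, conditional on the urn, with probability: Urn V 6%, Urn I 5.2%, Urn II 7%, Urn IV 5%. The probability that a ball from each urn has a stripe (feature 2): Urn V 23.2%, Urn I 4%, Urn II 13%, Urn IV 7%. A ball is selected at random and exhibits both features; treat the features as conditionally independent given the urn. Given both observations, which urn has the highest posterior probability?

Urn II

Unnormalized posteriors (prior × likelihood):
  Urn V: 0.08 × 0.06 × 0.232 = 0.0011136
  Urn I: 0.15 × 0.052 × 0.04 = 0.000312
  Urn II: 0.26 × 0.07 × 0.13 = 0.002366
  Urn IV: 0.51 × 0.05 × 0.07 = 0.001785
Sum = 0.0055766.
Largest term belongs to Urn II, so Urn II is most probable.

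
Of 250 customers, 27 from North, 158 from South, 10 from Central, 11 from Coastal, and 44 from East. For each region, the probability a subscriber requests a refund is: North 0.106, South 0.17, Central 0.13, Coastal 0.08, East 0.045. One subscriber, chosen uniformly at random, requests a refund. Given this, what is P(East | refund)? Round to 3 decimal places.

Prior × likelihood for each hypothesis:
  North: 0.108 × 0.106 = 0.011448
  South: 0.632 × 0.17 = 0.10744
  Central: 0.04 × 0.13 = 0.0052
  Coastal: 0.044 × 0.08 = 0.00352
  East: 0.176 × 0.045 = 0.00792
Total = 0.135528.
P(East | evidence) = 0.00792 / 0.135528 ≈ 0.058.

0.058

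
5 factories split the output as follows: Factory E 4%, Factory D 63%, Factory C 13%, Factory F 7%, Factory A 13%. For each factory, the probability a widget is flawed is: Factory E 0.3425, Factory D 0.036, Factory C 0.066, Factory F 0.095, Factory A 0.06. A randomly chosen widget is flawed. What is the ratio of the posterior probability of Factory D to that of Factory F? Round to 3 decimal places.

3.411

Compute prior × likelihood for every hypothesis:
  Factory E: 0.04 × 0.3425 = 0.0137
  Factory D: 0.63 × 0.036 = 0.02268
  Factory C: 0.13 × 0.066 = 0.00858
  Factory F: 0.07 × 0.095 = 0.00665
  Factory A: 0.13 × 0.06 = 0.0078
Total = 0.05941.
The ratio is 0.02268 / 0.00665 (the normalizer cancels) = 3.411.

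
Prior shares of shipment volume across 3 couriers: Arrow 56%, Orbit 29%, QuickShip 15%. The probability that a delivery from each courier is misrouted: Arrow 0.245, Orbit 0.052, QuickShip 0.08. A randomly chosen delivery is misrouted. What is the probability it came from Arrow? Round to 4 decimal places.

Compute prior × likelihood for every hypothesis:
  Arrow: 0.56 × 0.245 = 0.1372
  Orbit: 0.29 × 0.052 = 0.01508
  QuickShip: 0.15 × 0.08 = 0.012
Sum = 0.16428.
P(Arrow | evidence) = 0.1372 / 0.16428 ≈ 0.8352.

0.8352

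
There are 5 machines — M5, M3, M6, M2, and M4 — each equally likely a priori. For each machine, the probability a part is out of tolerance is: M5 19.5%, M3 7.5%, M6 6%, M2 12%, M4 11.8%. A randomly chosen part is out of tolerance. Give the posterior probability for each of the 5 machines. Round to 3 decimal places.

M5 0.343, M3 0.132, M6 0.106, M2 0.211, M4 0.208

Since the prior is uniform, the posterior is proportional to the likelihood:
  M5: 0.195
  M3: 0.075
  M6: 0.06
  M2: 0.12
  M4: 0.118
Sum = 0.568.
P(M5 | oversize) = 0.195/0.568 ≈ 0.343
P(M3 | oversize) = 0.075/0.568 ≈ 0.132
P(M6 | oversize) = 0.06/0.568 ≈ 0.106
P(M2 | oversize) = 0.12/0.568 ≈ 0.211
P(M4 | oversize) = 0.118/0.568 ≈ 0.208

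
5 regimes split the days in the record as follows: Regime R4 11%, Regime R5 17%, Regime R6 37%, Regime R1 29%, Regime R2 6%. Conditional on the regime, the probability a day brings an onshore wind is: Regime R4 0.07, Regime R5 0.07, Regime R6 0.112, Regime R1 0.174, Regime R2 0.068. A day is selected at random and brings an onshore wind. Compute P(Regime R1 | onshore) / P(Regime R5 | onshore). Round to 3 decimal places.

4.240

Unnormalized posteriors (prior × likelihood):
  Regime R4: 0.11 × 0.07 = 0.0077
  Regime R5: 0.17 × 0.07 = 0.0119
  Regime R6: 0.37 × 0.112 = 0.04144
  Regime R1: 0.29 × 0.174 = 0.05046
  Regime R2: 0.06 × 0.068 = 0.00408
Sum = 0.11558.
The ratio is 0.05046 / 0.0119 (the normalizer cancels) = 4.240.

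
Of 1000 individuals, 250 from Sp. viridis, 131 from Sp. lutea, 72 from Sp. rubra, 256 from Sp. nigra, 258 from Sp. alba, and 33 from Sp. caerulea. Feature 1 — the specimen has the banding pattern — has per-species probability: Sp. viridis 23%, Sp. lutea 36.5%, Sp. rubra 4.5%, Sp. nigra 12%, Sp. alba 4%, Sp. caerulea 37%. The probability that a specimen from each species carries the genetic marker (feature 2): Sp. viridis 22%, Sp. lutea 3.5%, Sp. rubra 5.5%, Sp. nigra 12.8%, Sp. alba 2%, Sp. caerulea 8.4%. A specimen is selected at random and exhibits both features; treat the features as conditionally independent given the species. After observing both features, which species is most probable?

Sp. viridis

Unnormalized posteriors (prior × likelihood):
  Sp. viridis: 0.25 × 0.23 × 0.22 = 0.01265
  Sp. lutea: 0.131 × 0.365 × 0.035 = 0.001673525
  Sp. rubra: 0.072 × 0.045 × 0.055 = 0.0001782
  Sp. nigra: 0.256 × 0.12 × 0.128 = 0.00393216
  Sp. alba: 0.258 × 0.04 × 0.02 = 0.0002064
  Sp. caerulea: 0.033 × 0.37 × 0.084 = 0.00102564
Total = 0.019665925.
Largest term belongs to Sp. viridis, so Sp. viridis is most probable.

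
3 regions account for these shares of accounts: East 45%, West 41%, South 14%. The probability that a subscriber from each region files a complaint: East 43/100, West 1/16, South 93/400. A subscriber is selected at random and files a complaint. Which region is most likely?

Unnormalized posteriors (prior × likelihood):
  East: 0.45 × 0.43 = 0.1935
  West: 0.41 × 0.0625 = 0.025625
  South: 0.14 × 0.2325 = 0.03255
Sum = 0.251675.
Largest term belongs to East, so East is most probable.

East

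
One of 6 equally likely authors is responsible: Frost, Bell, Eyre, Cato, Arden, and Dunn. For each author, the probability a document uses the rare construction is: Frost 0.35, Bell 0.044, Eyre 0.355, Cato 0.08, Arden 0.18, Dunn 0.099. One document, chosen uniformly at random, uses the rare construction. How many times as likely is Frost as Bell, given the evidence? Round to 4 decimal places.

With a uniform prior (1/6 each), posterior ∝ likelihood:
  Frost: 0.35
  Bell: 0.044
  Eyre: 0.355
  Cato: 0.08
  Arden: 0.18
  Dunn: 0.099
Normalizing constant = 1.108.
The ratio is 0.35 / 0.044 (the normalizer cancels) = 7.9545.

7.9545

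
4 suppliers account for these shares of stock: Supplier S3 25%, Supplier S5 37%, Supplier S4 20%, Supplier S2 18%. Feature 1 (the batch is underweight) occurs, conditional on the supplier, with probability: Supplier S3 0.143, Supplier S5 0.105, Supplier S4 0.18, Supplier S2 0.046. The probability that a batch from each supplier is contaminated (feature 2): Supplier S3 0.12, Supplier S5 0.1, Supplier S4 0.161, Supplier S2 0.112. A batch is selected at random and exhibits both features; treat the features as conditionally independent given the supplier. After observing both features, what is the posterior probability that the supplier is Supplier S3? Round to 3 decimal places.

0.288

Prior × likelihood for each hypothesis:
  Supplier S3: 0.25 × 0.143 × 0.12 = 0.00429
  Supplier S5: 0.37 × 0.105 × 0.1 = 0.003885
  Supplier S4: 0.2 × 0.18 × 0.161 = 0.005796
  Supplier S2: 0.18 × 0.046 × 0.112 = 0.00092736
Total = 0.01489836.
P(Supplier S3 | evidence) = 0.00429 / 0.01489836 ≈ 0.288.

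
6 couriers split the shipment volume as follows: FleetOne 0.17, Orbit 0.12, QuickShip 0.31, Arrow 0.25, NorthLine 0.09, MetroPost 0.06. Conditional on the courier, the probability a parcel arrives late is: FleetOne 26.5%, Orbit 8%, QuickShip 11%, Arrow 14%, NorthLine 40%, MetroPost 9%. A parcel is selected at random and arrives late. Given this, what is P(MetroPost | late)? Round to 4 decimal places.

Prior × likelihood for each hypothesis:
  FleetOne: 0.17 × 0.265 = 0.04505
  Orbit: 0.12 × 0.08 = 0.0096
  QuickShip: 0.31 × 0.11 = 0.0341
  Arrow: 0.25 × 0.14 = 0.035
  NorthLine: 0.09 × 0.4 = 0.036
  MetroPost: 0.06 × 0.09 = 0.0054
Normalizing constant = 0.16515.
P(MetroPost | evidence) = 0.0054 / 0.16515 ≈ 0.0327.

0.0327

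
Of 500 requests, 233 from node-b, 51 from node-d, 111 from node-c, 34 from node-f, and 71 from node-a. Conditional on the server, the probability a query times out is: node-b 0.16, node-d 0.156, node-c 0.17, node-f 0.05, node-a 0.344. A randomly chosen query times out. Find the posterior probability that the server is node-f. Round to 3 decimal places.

Compute prior × likelihood for every hypothesis:
  node-b: 0.466 × 0.16 = 0.07456
  node-d: 0.102 × 0.156 = 0.015912
  node-c: 0.222 × 0.17 = 0.03774
  node-f: 0.068 × 0.05 = 0.0034
  node-a: 0.142 × 0.344 = 0.048848
Normalizing constant = 0.18046.
P(node-f | evidence) = 0.0034 / 0.18046 ≈ 0.019.

0.019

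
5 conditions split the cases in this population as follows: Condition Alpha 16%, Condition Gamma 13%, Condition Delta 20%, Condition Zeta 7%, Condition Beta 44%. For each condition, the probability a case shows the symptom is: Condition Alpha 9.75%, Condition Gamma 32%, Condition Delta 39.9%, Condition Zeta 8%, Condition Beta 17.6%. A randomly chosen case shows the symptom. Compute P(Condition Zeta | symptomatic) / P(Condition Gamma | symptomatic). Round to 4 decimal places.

0.1346

By Bayes' rule, posterior ∝ prior × likelihood:
  Condition Alpha: 0.16 × 0.0975 = 0.0156
  Condition Gamma: 0.13 × 0.32 = 0.0416
  Condition Delta: 0.2 × 0.399 = 0.0798
  Condition Zeta: 0.07 × 0.08 = 0.0056
  Condition Beta: 0.44 × 0.176 = 0.07744
Total = 0.22004.
The ratio is 0.0056 / 0.0416 (the normalizer cancels) = 0.1346.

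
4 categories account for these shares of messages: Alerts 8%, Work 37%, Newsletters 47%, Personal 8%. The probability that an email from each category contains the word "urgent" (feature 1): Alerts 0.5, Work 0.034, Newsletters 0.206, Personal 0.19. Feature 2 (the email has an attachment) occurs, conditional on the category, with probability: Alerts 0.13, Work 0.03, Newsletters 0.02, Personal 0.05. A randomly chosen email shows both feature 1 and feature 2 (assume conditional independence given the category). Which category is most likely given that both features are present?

Alerts

Prior × likelihood for each hypothesis:
  Alerts: 0.08 × 0.5 × 0.13 = 0.0052
  Work: 0.37 × 0.034 × 0.03 = 0.0003774
  Newsletters: 0.47 × 0.206 × 0.02 = 0.0019364
  Personal: 0.08 × 0.19 × 0.05 = 0.00076
Total = 0.0082738.
Largest term belongs to Alerts, so Alerts is most probable.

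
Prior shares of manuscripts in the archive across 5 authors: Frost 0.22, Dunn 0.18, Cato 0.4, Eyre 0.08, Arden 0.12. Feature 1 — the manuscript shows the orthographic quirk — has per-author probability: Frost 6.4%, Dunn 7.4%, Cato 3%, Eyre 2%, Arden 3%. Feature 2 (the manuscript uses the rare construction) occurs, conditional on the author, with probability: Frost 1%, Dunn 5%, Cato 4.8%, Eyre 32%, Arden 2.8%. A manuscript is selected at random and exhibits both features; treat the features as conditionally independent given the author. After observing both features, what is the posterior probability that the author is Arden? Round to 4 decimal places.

0.0505

Unnormalized posteriors (prior × likelihood):
  Frost: 0.22 × 0.064 × 0.01 = 0.0001408
  Dunn: 0.18 × 0.074 × 0.05 = 0.000666
  Cato: 0.4 × 0.03 × 0.048 = 0.000576
  Eyre: 0.08 × 0.02 × 0.32 = 0.000512
  Arden: 0.12 × 0.03 × 0.028 = 0.0001008
Normalizing constant = 0.0019956.
P(Arden | evidence) = 0.0001008 / 0.0019956 ≈ 0.0505.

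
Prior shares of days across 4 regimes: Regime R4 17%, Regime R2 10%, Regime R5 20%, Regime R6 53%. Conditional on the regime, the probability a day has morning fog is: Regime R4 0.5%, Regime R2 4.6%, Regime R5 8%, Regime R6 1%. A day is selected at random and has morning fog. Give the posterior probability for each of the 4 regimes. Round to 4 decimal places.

Prior × likelihood for each hypothesis:
  Regime R4: 0.17 × 0.005 = 0.00085
  Regime R2: 0.1 × 0.046 = 0.0046
  Regime R5: 0.2 × 0.08 = 0.016
  Regime R6: 0.53 × 0.01 = 0.0053
Total = 0.02675.
P(Regime R4 | fog) = 0.00085/0.02675 ≈ 0.0318
P(Regime R2 | fog) = 0.0046/0.02675 ≈ 0.1720
P(Regime R5 | fog) = 0.016/0.02675 ≈ 0.5981
P(Regime R6 | fog) = 0.0053/0.02675 ≈ 0.1981

Regime R4 0.0318, Regime R2 0.1720, Regime R5 0.5981, Regime R6 0.1981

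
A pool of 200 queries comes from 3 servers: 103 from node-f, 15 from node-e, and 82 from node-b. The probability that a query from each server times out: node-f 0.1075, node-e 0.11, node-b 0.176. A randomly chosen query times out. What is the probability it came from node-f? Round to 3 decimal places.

0.408

Unnormalized posteriors (prior × likelihood):
  node-f: 0.515 × 0.1075 = 0.0553625
  node-e: 0.075 × 0.11 = 0.00825
  node-b: 0.41 × 0.176 = 0.07216
Normalizing constant = 0.1357725.
P(node-f | evidence) = 0.0553625 / 0.1357725 ≈ 0.408.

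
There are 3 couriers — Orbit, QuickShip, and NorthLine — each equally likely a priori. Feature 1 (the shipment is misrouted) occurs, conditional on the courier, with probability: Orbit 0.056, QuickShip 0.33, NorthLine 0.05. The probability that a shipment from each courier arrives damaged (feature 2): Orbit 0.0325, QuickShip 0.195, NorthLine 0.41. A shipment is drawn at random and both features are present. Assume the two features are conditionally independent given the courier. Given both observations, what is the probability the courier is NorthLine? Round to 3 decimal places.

Since the prior is uniform, the posterior is proportional to the likelihood:
  Orbit: 0.056 × 0.0325 = 0.00182
  QuickShip: 0.33 × 0.195 = 0.06435
  NorthLine: 0.05 × 0.41 = 0.0205
Sum = 0.08667.
P(NorthLine | evidence) = 0.0205 / 0.08667 ≈ 0.237.

0.237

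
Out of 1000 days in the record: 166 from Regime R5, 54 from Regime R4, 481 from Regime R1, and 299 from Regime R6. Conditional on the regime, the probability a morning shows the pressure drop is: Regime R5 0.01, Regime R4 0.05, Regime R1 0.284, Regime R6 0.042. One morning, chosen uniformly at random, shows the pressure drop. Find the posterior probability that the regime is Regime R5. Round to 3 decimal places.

Prior × likelihood for each hypothesis:
  Regime R5: 0.166 × 0.01 = 0.00166
  Regime R4: 0.054 × 0.05 = 0.0027
  Regime R1: 0.481 × 0.284 = 0.136604
  Regime R6: 0.299 × 0.042 = 0.012558
Total = 0.153522.
P(Regime R5 | evidence) = 0.00166 / 0.153522 ≈ 0.011.

0.011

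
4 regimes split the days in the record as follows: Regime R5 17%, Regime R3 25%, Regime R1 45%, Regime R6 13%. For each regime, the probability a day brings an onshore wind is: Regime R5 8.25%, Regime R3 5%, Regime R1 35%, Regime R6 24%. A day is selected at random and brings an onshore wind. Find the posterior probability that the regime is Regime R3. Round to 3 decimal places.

Prior × likelihood for each hypothesis:
  Regime R5: 0.17 × 0.0825 = 0.014025
  Regime R3: 0.25 × 0.05 = 0.0125
  Regime R1: 0.45 × 0.35 = 0.1575
  Regime R6: 0.13 × 0.24 = 0.0312
Total = 0.215225.
P(Regime R3 | evidence) = 0.0125 / 0.215225 ≈ 0.058.

0.058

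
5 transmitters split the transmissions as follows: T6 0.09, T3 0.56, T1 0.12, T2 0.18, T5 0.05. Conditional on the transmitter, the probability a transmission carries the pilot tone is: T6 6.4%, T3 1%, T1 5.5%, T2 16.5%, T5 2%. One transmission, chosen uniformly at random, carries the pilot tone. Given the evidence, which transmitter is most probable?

T2

Unnormalized posteriors (prior × likelihood):
  T6: 0.09 × 0.064 = 0.00576
  T3: 0.56 × 0.01 = 0.0056
  T1: 0.12 × 0.055 = 0.0066
  T2: 0.18 × 0.165 = 0.0297
  T5: 0.05 × 0.02 = 0.001
Normalizing constant = 0.04866.
Largest term belongs to T2, so T2 is most probable.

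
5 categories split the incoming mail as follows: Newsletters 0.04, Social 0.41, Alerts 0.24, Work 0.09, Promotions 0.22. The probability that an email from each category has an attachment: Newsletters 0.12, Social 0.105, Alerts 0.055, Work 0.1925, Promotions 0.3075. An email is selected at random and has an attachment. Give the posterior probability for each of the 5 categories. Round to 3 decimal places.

Newsletters 0.033, Social 0.295, Alerts 0.090, Work 0.119, Promotions 0.463

By Bayes' rule, posterior ∝ prior × likelihood:
  Newsletters: 0.04 × 0.12 = 0.0048
  Social: 0.41 × 0.105 = 0.04305
  Alerts: 0.24 × 0.055 = 0.0132
  Work: 0.09 × 0.1925 = 0.017325
  Promotions: 0.22 × 0.3075 = 0.06765
Sum = 0.146025.
P(Newsletters | attachment) = 0.0048/0.146025 ≈ 0.033
P(Social | attachment) = 0.04305/0.146025 ≈ 0.295
P(Alerts | attachment) = 0.0132/0.146025 ≈ 0.090
P(Work | attachment) = 0.017325/0.146025 ≈ 0.119
P(Promotions | attachment) = 0.06765/0.146025 ≈ 0.463
(Check: 0.033+0.295+0.090+0.119+0.463 = 1.000.)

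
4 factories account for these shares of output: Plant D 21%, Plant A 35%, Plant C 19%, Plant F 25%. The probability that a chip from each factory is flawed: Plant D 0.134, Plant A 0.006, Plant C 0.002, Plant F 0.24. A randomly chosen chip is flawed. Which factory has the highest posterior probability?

Plant F

Compute prior × likelihood for every hypothesis:
  Plant D: 0.21 × 0.134 = 0.02814
  Plant A: 0.35 × 0.006 = 0.0021
  Plant C: 0.19 × 0.002 = 0.00038
  Plant F: 0.25 × 0.24 = 0.06
Sum = 0.09062.
Largest term belongs to Plant F, so Plant F is most probable.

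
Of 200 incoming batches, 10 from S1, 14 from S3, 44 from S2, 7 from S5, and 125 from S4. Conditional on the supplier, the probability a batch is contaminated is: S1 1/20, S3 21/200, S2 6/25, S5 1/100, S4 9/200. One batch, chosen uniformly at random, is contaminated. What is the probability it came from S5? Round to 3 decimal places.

0.004

Compute prior × likelihood for every hypothesis:
  S1: 0.05 × 0.05 = 0.0025
  S3: 0.07 × 0.105 = 0.00735
  S2: 0.22 × 0.24 = 0.0528
  S5: 0.035 × 0.01 = 0.00035
  S4: 0.625 × 0.045 = 0.028125
Normalizing constant = 0.091125.
P(S5 | evidence) = 0.00035 / 0.091125 ≈ 0.004.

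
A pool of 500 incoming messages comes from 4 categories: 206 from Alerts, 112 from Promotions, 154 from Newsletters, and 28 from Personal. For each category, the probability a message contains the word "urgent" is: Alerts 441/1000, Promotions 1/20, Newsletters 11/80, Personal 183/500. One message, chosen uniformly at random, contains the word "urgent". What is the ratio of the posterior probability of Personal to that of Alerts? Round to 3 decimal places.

By Bayes' rule, posterior ∝ prior × likelihood:
  Alerts: 0.412 × 0.441 = 0.181692
  Promotions: 0.224 × 0.05 = 0.0112
  Newsletters: 0.308 × 0.1375 = 0.04235
  Personal: 0.056 × 0.366 = 0.020496
Sum = 0.255738.
The ratio is 0.020496 / 0.181692 (the normalizer cancels) = 0.113.

0.113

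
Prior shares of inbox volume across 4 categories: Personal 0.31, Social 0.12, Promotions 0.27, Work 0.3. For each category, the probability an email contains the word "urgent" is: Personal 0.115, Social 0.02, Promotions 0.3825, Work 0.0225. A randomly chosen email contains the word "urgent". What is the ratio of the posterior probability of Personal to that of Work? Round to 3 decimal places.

5.281

Unnormalized posteriors (prior × likelihood):
  Personal: 0.31 × 0.115 = 0.03565
  Social: 0.12 × 0.02 = 0.0024
  Promotions: 0.27 × 0.3825 = 0.103275
  Work: 0.3 × 0.0225 = 0.00675
Sum = 0.148075.
The ratio is 0.03565 / 0.00675 (the normalizer cancels) = 5.281.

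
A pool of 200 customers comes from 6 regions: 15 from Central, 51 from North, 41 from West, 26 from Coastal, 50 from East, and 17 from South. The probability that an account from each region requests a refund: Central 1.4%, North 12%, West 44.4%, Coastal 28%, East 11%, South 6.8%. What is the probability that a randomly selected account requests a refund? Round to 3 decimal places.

0.192

By Bayes' rule, posterior ∝ prior × likelihood:
  Central: 0.075 × 0.014 = 0.00105
  North: 0.255 × 0.12 = 0.0306
  West: 0.205 × 0.444 = 0.09102
  Coastal: 0.13 × 0.28 = 0.0364
  East: 0.25 × 0.11 = 0.0275
  South: 0.085 × 0.068 = 0.00578
P(refund) = 0.00105 + 0.0306 + 0.09102 + 0.0364 + 0.0275 + 0.00578 = 0.19235 → 0.192.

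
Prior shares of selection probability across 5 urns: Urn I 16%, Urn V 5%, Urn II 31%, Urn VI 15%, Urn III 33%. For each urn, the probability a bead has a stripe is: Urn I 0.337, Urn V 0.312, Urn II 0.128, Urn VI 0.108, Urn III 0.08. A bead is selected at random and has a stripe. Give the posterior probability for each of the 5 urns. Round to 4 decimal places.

By Bayes' rule, posterior ∝ prior × likelihood:
  Urn I: 0.16 × 0.337 = 0.05392
  Urn V: 0.05 × 0.312 = 0.0156
  Urn II: 0.31 × 0.128 = 0.03968
  Urn VI: 0.15 × 0.108 = 0.0162
  Urn III: 0.33 × 0.08 = 0.0264
Sum = 0.1518.
P(Urn I | striped) = 0.05392/0.1518 ≈ 0.3552
P(Urn V | striped) = 0.0156/0.1518 ≈ 0.1028
P(Urn II | striped) = 0.03968/0.1518 ≈ 0.2614
P(Urn VI | striped) = 0.0162/0.1518 ≈ 0.1067
P(Urn III | striped) = 0.0264/0.1518 ≈ 0.1739

Urn I 0.3552, Urn V 0.1028, Urn II 0.2614, Urn VI 0.1067, Urn III 0.1739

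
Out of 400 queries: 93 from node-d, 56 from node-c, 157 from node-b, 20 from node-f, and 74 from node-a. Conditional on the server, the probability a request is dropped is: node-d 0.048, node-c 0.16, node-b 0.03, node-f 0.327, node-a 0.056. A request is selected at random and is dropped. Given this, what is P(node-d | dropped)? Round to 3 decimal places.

Prior × likelihood for each hypothesis:
  node-d: 0.2325 × 0.048 = 0.01116
  node-c: 0.14 × 0.16 = 0.0224
  node-b: 0.3925 × 0.03 = 0.011775
  node-f: 0.05 × 0.327 = 0.01635
  node-a: 0.185 × 0.056 = 0.01036
Total = 0.072045.
P(node-d | evidence) = 0.01116 / 0.072045 ≈ 0.155.

0.155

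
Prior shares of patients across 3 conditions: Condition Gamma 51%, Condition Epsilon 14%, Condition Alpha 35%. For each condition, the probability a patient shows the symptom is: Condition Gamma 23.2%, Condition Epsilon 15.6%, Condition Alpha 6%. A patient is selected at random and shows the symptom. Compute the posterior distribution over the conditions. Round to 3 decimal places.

Condition Gamma 0.734, Condition Epsilon 0.136, Condition Alpha 0.130

Prior × likelihood for each hypothesis:
  Condition Gamma: 0.51 × 0.232 = 0.11832
  Condition Epsilon: 0.14 × 0.156 = 0.02184
  Condition Alpha: 0.35 × 0.06 = 0.021
Sum = 0.16116.
P(Condition Gamma | symptomatic) = 0.11832/0.16116 ≈ 0.734
P(Condition Epsilon | symptomatic) = 0.02184/0.16116 ≈ 0.136
P(Condition Alpha | symptomatic) = 0.021/0.16116 ≈ 0.130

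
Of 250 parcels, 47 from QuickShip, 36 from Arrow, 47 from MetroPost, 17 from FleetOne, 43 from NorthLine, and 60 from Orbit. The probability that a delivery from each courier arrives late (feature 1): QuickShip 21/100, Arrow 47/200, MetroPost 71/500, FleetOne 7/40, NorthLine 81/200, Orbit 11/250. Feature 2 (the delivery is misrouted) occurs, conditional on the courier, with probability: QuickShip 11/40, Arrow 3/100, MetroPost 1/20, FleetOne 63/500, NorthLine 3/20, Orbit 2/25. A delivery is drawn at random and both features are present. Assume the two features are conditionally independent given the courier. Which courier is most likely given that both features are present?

QuickShip

Prior × likelihood for each hypothesis:
  QuickShip: 0.188 × 0.21 × 0.275 = 0.010857
  Arrow: 0.144 × 0.235 × 0.03 = 0.0010152
  MetroPost: 0.188 × 0.142 × 0.05 = 0.0013348
  FleetOne: 0.068 × 0.175 × 0.126 = 0.0014994
  NorthLine: 0.172 × 0.405 × 0.15 = 0.010449
  Orbit: 0.24 × 0.044 × 0.08 = 0.0008448
Normalizing constant = 0.0260002.
Largest term belongs to QuickShip, so QuickShip is most probable.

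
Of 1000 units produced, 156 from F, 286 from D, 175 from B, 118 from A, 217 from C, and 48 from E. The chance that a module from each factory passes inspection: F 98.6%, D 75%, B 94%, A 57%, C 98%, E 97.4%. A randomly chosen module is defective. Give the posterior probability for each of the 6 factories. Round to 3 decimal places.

F 0.016, D 0.509, B 0.075, A 0.361, C 0.031, E 0.009

Taking complements, P(defective | each) = F 0.014, D 0.25, B 0.06, A 0.43, C 0.02, E 0.026.
Unnormalized posteriors (prior × likelihood):
  F: 0.156 × 0.014 = 0.002184
  D: 0.286 × 0.25 = 0.0715
  B: 0.175 × 0.06 = 0.0105
  A: 0.118 × 0.43 = 0.05074
  C: 0.217 × 0.02 = 0.00434
  E: 0.048 × 0.026 = 0.001248
Normalizing constant = 0.140512.
P(F | defective) = 0.002184/0.140512 ≈ 0.016
P(D | defective) = 0.0715/0.140512 ≈ 0.509
P(B | defective) = 0.0105/0.140512 ≈ 0.075
P(A | defective) = 0.05074/0.140512 ≈ 0.361
P(C | defective) = 0.00434/0.140512 ≈ 0.031
P(E | defective) = 0.001248/0.140512 ≈ 0.009
(Check: 0.016+0.509+0.075+0.361+0.031+0.009 = 1.001.)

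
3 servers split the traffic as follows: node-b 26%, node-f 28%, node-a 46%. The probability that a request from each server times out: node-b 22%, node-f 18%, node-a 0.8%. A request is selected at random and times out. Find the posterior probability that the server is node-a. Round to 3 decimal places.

0.033

By Bayes' rule, posterior ∝ prior × likelihood:
  node-b: 0.26 × 0.22 = 0.0572
  node-f: 0.28 × 0.18 = 0.0504
  node-a: 0.46 × 0.008 = 0.00368
Total = 0.11128.
P(node-a | evidence) = 0.00368 / 0.11128 ≈ 0.033.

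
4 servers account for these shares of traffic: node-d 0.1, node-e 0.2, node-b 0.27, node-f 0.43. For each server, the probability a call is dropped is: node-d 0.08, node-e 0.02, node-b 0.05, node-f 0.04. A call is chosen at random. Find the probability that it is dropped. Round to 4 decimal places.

0.0427

Prior × likelihood for each hypothesis:
  node-d: 0.1 × 0.08 = 0.008
  node-e: 0.2 × 0.02 = 0.004
  node-b: 0.27 × 0.05 = 0.0135
  node-f: 0.43 × 0.04 = 0.0172
P(dropped) = 0.008 + 0.004 + 0.0135 + 0.0172 = 0.0427 → 0.0427.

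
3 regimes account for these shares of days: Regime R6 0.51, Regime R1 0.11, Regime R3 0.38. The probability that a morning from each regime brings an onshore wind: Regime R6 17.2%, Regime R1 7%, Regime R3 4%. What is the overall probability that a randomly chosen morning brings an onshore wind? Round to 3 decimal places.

0.111

By Bayes' rule, posterior ∝ prior × likelihood:
  Regime R6: 0.51 × 0.172 = 0.08772
  Regime R1: 0.11 × 0.07 = 0.0077
  Regime R3: 0.38 × 0.04 = 0.0152
P(onshore) = 0.08772 + 0.0077 + 0.0152 = 0.11062 → 0.111.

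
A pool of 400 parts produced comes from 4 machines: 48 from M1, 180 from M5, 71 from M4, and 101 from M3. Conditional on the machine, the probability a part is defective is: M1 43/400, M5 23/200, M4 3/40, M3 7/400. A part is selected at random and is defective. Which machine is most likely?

M5

Unnormalized posteriors (prior × likelihood):
  M1: 0.12 × 0.1075 = 0.0129
  M5: 0.45 × 0.115 = 0.05175
  M4: 0.1775 × 0.075 = 0.0133125
  M3: 0.2525 × 0.0175 = 0.00441875
Sum = 0.08238125.
Largest term belongs to M5, so M5 is most probable.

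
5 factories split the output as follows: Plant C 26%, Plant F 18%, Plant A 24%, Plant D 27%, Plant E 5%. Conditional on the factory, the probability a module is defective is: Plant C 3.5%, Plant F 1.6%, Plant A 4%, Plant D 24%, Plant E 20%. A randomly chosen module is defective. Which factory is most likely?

Compute prior × likelihood for every hypothesis:
  Plant C: 0.26 × 0.035 = 0.0091
  Plant F: 0.18 × 0.016 = 0.00288
  Plant A: 0.24 × 0.04 = 0.0096
  Plant D: 0.27 × 0.24 = 0.0648
  Plant E: 0.05 × 0.2 = 0.01
Normalizing constant = 0.09638.
Largest term belongs to Plant D, so Plant D is most probable.

Plant D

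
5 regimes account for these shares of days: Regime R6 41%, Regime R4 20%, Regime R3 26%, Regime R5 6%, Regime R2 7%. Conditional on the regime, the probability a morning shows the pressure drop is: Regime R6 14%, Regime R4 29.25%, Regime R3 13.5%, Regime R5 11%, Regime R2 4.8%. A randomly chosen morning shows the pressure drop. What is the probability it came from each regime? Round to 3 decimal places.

Regime R6 0.357, Regime R4 0.363, Regime R3 0.218, Regime R5 0.041, Regime R2 0.021

Unnormalized posteriors (prior × likelihood):
  Regime R6: 0.41 × 0.14 = 0.0574
  Regime R4: 0.2 × 0.2925 = 0.0585
  Regime R3: 0.26 × 0.135 = 0.0351
  Regime R5: 0.06 × 0.11 = 0.0066
  Regime R2: 0.07 × 0.048 = 0.00336
Sum = 0.16096.
P(Regime R6 | drop) = 0.0574/0.16096 ≈ 0.357
P(Regime R4 | drop) = 0.0585/0.16096 ≈ 0.363
P(Regime R3 | drop) = 0.0351/0.16096 ≈ 0.218
P(Regime R5 | drop) = 0.0066/0.16096 ≈ 0.041
P(Regime R2 | drop) = 0.00336/0.16096 ≈ 0.021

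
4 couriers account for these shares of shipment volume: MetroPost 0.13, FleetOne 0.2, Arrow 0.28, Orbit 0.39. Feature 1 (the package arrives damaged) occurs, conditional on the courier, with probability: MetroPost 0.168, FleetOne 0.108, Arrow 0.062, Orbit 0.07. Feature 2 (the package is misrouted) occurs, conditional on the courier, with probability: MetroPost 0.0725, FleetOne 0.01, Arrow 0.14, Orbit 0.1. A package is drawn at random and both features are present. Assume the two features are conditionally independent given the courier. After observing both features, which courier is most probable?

By Bayes' rule, posterior ∝ prior × likelihood:
  MetroPost: 0.13 × 0.168 × 0.0725 = 0.0015834
  FleetOne: 0.2 × 0.108 × 0.01 = 0.000216
  Arrow: 0.28 × 0.062 × 0.14 = 0.0024304
  Orbit: 0.39 × 0.07 × 0.1 = 0.00273
Normalizing constant = 0.0069598.
Largest term belongs to Orbit, so Orbit is most probable.

Orbit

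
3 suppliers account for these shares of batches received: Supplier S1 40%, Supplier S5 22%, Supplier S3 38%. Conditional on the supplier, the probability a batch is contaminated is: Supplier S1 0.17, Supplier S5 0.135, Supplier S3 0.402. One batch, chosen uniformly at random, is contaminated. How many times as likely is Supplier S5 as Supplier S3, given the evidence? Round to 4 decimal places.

0.1944

Prior × likelihood for each hypothesis:
  Supplier S1: 0.4 × 0.17 = 0.068
  Supplier S5: 0.22 × 0.135 = 0.0297
  Supplier S3: 0.38 × 0.402 = 0.15276
Sum = 0.25046.
The ratio is 0.0297 / 0.15276 (the normalizer cancels) = 0.1944.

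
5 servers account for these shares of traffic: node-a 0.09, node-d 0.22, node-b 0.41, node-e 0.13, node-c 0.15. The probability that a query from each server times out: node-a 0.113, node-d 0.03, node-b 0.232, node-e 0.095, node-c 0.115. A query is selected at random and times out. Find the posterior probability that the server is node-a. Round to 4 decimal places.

Unnormalized posteriors (prior × likelihood):
  node-a: 0.09 × 0.113 = 0.01017
  node-d: 0.22 × 0.03 = 0.0066
  node-b: 0.41 × 0.232 = 0.09512
  node-e: 0.13 × 0.095 = 0.01235
  node-c: 0.15 × 0.115 = 0.01725
Normalizing constant = 0.14149.
P(node-a | evidence) = 0.01017 / 0.14149 ≈ 0.0719.

0.0719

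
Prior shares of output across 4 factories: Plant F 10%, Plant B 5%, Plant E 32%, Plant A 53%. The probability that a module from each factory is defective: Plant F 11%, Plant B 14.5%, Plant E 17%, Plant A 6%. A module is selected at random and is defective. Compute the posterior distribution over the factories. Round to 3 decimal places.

Plant F 0.105, Plant B 0.069, Plant E 0.521, Plant A 0.304

Compute prior × likelihood for every hypothesis:
  Plant F: 0.1 × 0.11 = 0.011
  Plant B: 0.05 × 0.145 = 0.00725
  Plant E: 0.32 × 0.17 = 0.0544
  Plant A: 0.53 × 0.06 = 0.0318
Sum = 0.10445.
P(Plant F | defective) = 0.011/0.10445 ≈ 0.105
P(Plant B | defective) = 0.00725/0.10445 ≈ 0.069
P(Plant E | defective) = 0.0544/0.10445 ≈ 0.521
P(Plant A | defective) = 0.0318/0.10445 ≈ 0.304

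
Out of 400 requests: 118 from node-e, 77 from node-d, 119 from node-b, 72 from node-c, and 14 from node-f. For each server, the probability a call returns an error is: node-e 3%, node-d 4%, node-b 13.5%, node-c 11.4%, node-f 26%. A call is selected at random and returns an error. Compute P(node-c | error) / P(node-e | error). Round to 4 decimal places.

By Bayes' rule, posterior ∝ prior × likelihood:
  node-e: 0.295 × 0.03 = 0.00885
  node-d: 0.1925 × 0.04 = 0.0077
  node-b: 0.2975 × 0.135 = 0.0401625
  node-c: 0.18 × 0.114 = 0.02052
  node-f: 0.035 × 0.26 = 0.0091
Sum = 0.0863325.
The ratio is 0.02052 / 0.00885 (the normalizer cancels) = 2.3186.

2.3186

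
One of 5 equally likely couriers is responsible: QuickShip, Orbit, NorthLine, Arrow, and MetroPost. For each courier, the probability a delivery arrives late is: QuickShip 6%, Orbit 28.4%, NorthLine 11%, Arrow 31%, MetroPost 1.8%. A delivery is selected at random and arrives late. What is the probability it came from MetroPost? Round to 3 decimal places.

0.023

Since the prior is uniform, the posterior is proportional to the likelihood:
  QuickShip: 0.06
  Orbit: 0.284
  NorthLine: 0.11
  Arrow: 0.31
  MetroPost: 0.018
Normalizing constant = 0.782.
P(MetroPost | evidence) = 0.018 / 0.782 ≈ 0.023.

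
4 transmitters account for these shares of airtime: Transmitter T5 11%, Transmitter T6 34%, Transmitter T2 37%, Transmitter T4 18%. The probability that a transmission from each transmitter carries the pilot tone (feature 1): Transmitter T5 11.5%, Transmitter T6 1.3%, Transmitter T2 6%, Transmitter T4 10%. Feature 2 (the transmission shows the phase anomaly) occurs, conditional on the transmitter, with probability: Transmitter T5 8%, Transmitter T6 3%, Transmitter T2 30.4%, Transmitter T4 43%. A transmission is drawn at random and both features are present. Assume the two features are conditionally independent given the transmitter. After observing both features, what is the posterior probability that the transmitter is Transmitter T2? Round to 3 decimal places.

Unnormalized posteriors (prior × likelihood):
  Transmitter T5: 0.11 × 0.115 × 0.08 = 0.001012
  Transmitter T6: 0.34 × 0.013 × 0.03 = 0.0001326
  Transmitter T2: 0.37 × 0.06 × 0.304 = 0.0067488
  Transmitter T4: 0.18 × 0.1 × 0.43 = 0.00774
Normalizing constant = 0.0156334.
P(Transmitter T2 | evidence) = 0.0067488 / 0.0156334 ≈ 0.432.

0.432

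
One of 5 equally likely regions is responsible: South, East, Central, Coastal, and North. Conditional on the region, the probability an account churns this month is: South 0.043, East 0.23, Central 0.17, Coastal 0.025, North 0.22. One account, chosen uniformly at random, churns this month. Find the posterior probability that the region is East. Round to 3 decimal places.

With a uniform prior (1/5 each), posterior ∝ likelihood:
  South: 0.043
  East: 0.23
  Central: 0.17
  Coastal: 0.025
  North: 0.22
Total = 0.688.
P(East | evidence) = 0.23 / 0.688 ≈ 0.334.

0.334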